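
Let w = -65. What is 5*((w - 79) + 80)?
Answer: -320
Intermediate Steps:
5*((w - 79) + 80) = 5*((-65 - 79) + 80) = 5*(-144 + 80) = 5*(-64) = -320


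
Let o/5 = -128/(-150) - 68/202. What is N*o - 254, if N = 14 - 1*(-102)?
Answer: 69214/1515 ≈ 45.686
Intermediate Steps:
N = 116 (N = 14 + 102 = 116)
o = 3914/1515 (o = 5*(-128/(-150) - 68/202) = 5*(-128*(-1/150) - 68*1/202) = 5*(64/75 - 34/101) = 5*(3914/7575) = 3914/1515 ≈ 2.5835)
N*o - 254 = 116*(3914/1515) - 254 = 454024/1515 - 254 = 69214/1515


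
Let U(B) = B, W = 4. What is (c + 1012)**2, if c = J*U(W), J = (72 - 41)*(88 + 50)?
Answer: 328479376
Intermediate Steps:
J = 4278 (J = 31*138 = 4278)
c = 17112 (c = 4278*4 = 17112)
(c + 1012)**2 = (17112 + 1012)**2 = 18124**2 = 328479376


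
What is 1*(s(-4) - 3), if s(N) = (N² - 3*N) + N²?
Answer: 41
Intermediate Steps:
s(N) = -3*N + 2*N²
1*(s(-4) - 3) = 1*(-4*(-3 + 2*(-4)) - 3) = 1*(-4*(-3 - 8) - 3) = 1*(-4*(-11) - 3) = 1*(44 - 3) = 1*41 = 41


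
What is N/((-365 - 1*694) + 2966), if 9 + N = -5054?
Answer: -5063/1907 ≈ -2.6550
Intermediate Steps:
N = -5063 (N = -9 - 5054 = -5063)
N/((-365 - 1*694) + 2966) = -5063/((-365 - 1*694) + 2966) = -5063/((-365 - 694) + 2966) = -5063/(-1059 + 2966) = -5063/1907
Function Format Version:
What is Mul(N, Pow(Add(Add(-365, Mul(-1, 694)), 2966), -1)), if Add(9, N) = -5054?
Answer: Rational(-5063, 1907) ≈ -2.6550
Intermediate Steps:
N = -5063 (N = Add(-9, -5054) = -5063)
Mul(N, Pow(Add(Add(-365, Mul(-1, 694)), 2966), -1)) = Mul(-5063, Pow(Add(Add(-365, Mul(-1, 694)), 2966), -1)) = Mul(-5063, Pow(Add(Add(-365, -694), 2966), -1)) = Mul(-5063, Pow(Add(-1059, 2966), -1)) = Mul(-5063, Pow(1907, -1)) = Mul(-5063, Rational(1, 1907)) = Rational(-5063, 1907)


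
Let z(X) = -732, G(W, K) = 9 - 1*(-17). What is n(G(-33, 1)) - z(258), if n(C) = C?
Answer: 758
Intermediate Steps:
G(W, K) = 26 (G(W, K) = 9 + 17 = 26)
n(G(-33, 1)) - z(258) = 26 - 1*(-732) = 26 + 732 = 758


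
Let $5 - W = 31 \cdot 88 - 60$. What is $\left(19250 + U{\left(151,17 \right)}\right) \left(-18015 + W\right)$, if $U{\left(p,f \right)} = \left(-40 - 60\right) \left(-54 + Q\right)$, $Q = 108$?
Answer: $-286390300$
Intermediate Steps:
$U{\left(p,f \right)} = -5400$ ($U{\left(p,f \right)} = \left(-40 - 60\right) \left(-54 + 108\right) = \left(-100\right) 54 = -5400$)
$W = -2663$ ($W = 5 - \left(31 \cdot 88 - 60\right) = 5 - \left(2728 - 60\right) = 5 - 2668 = -2663$)
$\left(19250 + U{\left(151,17 \right)}\right) \left(-18015 + W\right) = \left(19250 - 5400\right) \left(-18015 - 2663\right) = 13850 \left(-20678\right) = -286390300$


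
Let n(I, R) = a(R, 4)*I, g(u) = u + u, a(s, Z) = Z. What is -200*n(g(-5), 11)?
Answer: 8000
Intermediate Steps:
g(u) = 2*u
n(I, R) = 4*I
-200*n(g(-5), 11) = -800*2*(-5) = -800*(-10) = -200*(-40) = 8000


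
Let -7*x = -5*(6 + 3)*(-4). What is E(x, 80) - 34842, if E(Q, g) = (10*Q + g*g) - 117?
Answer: -201713/7 ≈ -28816.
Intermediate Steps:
x = -180/7 (x = -(-5*(6 + 3))*(-4)/7 = -(-5*9)*(-4)/7 = -(-45)*(-4)/7 = -⅐*180 = -180/7 ≈ -25.714)
E(Q, g) = -117 + g² + 10*Q (E(Q, g) = (10*Q + g²) - 117 = (g² + 10*Q) - 117 = -117 + g² + 10*Q)
E(x, 80) - 34842 = (-117 + 80² + 10*(-180/7)) - 34842 = (-117 + 6400 - 1800/7) - 34842 = 42181/7 - 34842 = -201713/7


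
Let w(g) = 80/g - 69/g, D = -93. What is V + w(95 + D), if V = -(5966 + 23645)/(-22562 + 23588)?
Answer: -11984/513 ≈ -23.361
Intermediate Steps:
V = -29611/1026 ≈ -28.861
w(g) = 11/g
V + w(95 + D) = -29611/1026 + 11/(95 - 93) = -29611/1026 + 11/2 = -11984/513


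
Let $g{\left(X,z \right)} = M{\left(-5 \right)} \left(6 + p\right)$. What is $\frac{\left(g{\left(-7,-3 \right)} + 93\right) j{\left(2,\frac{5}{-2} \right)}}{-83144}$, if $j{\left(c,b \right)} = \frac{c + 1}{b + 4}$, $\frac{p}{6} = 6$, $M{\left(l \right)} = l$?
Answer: $\frac{117}{41572} \approx 0.0028144$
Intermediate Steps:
$p = 36$ ($p = 6 \cdot 6 = 36$)
$g{\left(X,z \right)} = -210$ ($g{\left(X,z \right)} = - 5 \left(6 + 36\right) = \left(-5\right) 42 = -210$)
$j{\left(c,b \right)} = \frac{1 + c}{4 + b}$
$\frac{\left(g{\left(-7,-3 \right)} + 93\right) j{\left(2,\frac{5}{-2} \right)}}{-83144} = \frac{\left(-210 + 93\right) \frac{1 + 2}{4 + \frac{5}{-2}}}{-83144} = - 117 \frac{1}{4 + 5 \left(- \frac{1}{2}\right)} 3 \left(- \frac{1}{83144}\right) = - 117 \frac{1}{4 - \frac{5}{2}} \cdot 3 \left(- \frac{1}{83144}\right) = - 117 \frac{1}{\frac{3}{2}} \cdot 3 \left(- \frac{1}{83144}\right) = - 117 \cdot \frac{2}{3} \cdot 3 \left(- \frac{1}{83144}\right) = \left(-117\right) 2 \left(- \frac{1}{83144}\right) = \left(-234\right) \left(- \frac{1}{83144}\right) = \frac{117}{41572}$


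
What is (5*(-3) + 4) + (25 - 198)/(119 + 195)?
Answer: -3627/314 ≈ -11.551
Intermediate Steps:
(5*(-3) + 4) + (25 - 198)/(119 + 195) = (-15 + 4) - 173/314 = -11 - 173*1/314 = -11 - 173/314 = -3627/314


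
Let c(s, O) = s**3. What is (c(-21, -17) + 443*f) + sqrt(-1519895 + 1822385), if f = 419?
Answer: 176356 + 3*sqrt(33610) ≈ 1.7691e+5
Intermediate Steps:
(c(-21, -17) + 443*f) + sqrt(-1519895 + 1822385) = ((-21)**3 + 443*419) + sqrt(-1519895 + 1822385) = (-9261 + 185617) + sqrt(302490) = 176356 + 3*sqrt(33610)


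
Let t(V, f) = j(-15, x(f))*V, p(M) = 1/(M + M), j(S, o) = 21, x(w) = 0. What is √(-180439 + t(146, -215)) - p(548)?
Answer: -1/1096 + I*√177373 ≈ -0.00091241 + 421.16*I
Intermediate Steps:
p(M) = 1/(2*M)
t(V, f) = 21*V
√(-180439 + t(146, -215)) - p(548) = √(-180439 + 21*146) - 1/(2*548) = √(-180439 + 3066) - 1/(2*548) = √(-177373) - 1*1/1096 = I*√177373 - 1/1096 = -1/1096 + I*√177373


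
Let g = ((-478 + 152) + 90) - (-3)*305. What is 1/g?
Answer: 1/679 ≈ 0.0014728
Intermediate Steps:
g = 679 (g = (-326 + 90) - 1*(-915) = -236 + 915 = 679)
1/g = 1/679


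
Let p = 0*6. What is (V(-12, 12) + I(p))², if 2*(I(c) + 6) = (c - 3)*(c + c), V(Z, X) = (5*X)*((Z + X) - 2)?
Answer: 15876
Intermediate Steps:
V(Z, X) = 5*X*(-2 + X + Z) (V(Z, X) = (5*X)*((X + Z) - 2) = (5*X)*(-2 + X + Z) = 5*X*(-2 + X + Z))
p = 0
I(c) = -6 + c*(-3 + c) (I(c) = -6 + ((c - 3)*(c + c))/2 = -6 + ((-3 + c)*(2*c))/2 = -6 + (2*c*(-3 + c))/2 = -6 + c*(-3 + c))
(V(-12, 12) + I(p))² = (5*12*(-2 + 12 - 12) + (-6 + 0² - 3*0))² = (5*12*(-2) + (-6 + 0 + 0))² = (-120 - 6)² = (-126)² = 15876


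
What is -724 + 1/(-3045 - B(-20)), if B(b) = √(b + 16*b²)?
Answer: -46264345/63901 + 2*√1595/9265645 ≈ -724.00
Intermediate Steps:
-724 + 1/(-3045 - B(-20)) = -724 + 1/(-3045 - √(-20*(1 + 16*(-20)))) = -724 + 1/(-3045 - √(-20*(1 - 320))) = -724 + 1/(-3045 - √(-20*(-319))) = -724 + 1/(-3045 - √6380) = -724 + 1/(-3045 - 2*√1595)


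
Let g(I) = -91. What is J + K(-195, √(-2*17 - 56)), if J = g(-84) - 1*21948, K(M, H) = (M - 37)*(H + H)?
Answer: -22039 - 1392*I*√10 ≈ -22039.0 - 4401.9*I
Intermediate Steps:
K(M, H) = 2*H*(-37 + M) (K(M, H) = (-37 + M)*(2*H) = 2*H*(-37 + M))
J = -22039 (J = -91 - 1*21948 = -91 - 21948 = -22039)
J + K(-195, √(-2*17 - 56)) = -22039 + 2*√(-2*17 - 56)*(-37 - 195) = -22039 + 2*√(-34 - 56)*(-232) = -22039 + 2*√(-90)*(-232) = -22039 + 2*(3*I*√10)*(-232) = -22039 - 1392*I*√10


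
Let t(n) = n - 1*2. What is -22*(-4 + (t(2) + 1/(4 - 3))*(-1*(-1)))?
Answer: 66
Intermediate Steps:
t(n) = -2 + n (t(n) = n - 2 = -2 + n)
-22*(-4 + (t(2) + 1/(4 - 3))*(-1*(-1))) = -22*(-4 + ((-2 + 2) + 1/(4 - 3))*(-1*(-1))) = -22*(-4 + (0 + 1/1)*1) = -22*(-4 + (0 + 1)*1) = -22*(-4 + 1*1) = -22*(-4 + 1) = -22*(-3) = 66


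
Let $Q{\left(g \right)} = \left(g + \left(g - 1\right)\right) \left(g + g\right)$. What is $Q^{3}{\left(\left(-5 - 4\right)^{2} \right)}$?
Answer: $17742821023368$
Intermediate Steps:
$Q{\left(g \right)} = 2 g \left(-1 + 2 g\right)$ ($Q{\left(g \right)} = \left(g + \left(-1 + g\right)\right) 2 g = \left(-1 + 2 g\right) 2 g = 2 g \left(-1 + 2 g\right)$)
$Q^{3}{\left(\left(-5 - 4\right)^{2} \right)} = \left(2 \left(-5 - 4\right)^{2} \left(-1 + 2 \left(-5 - 4\right)^{2}\right)\right)^{3} = \left(2 \left(-9\right)^{2} \left(-1 + 2 \left(-9\right)^{2}\right)\right)^{3} = \left(2 \cdot 81 \left(-1 + 2 \cdot 81\right)\right)^{3} = \left(2 \cdot 81 \left(-1 + 162\right)\right)^{3} = \left(2 \cdot 81 \cdot 161\right)^{3} = 26082^{3} = 17742821023368$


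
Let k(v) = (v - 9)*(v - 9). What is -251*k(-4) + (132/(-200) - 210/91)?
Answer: -27574279/650 ≈ -42422.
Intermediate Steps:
k(v) = (-9 + v)² (k(v) = (-9 + v)*(-9 + v) = (-9 + v)²)
-251*k(-4) + (132/(-200) - 210/91) = -251*(-9 - 4)² + (132/(-200) - 210/91) = -251*(-13)² + (132*(-1/200) - 210*1/91) = -251*169 + (-33/50 - 30/13) = -42419 - 1929/650 = -27574279/650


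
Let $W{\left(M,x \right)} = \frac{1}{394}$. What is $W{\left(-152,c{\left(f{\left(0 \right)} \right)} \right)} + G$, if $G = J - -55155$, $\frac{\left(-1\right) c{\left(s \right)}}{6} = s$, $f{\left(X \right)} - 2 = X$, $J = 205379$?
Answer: $\frac{102650397}{394} \approx 2.6053 \cdot 10^{5}$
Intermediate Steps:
$f{\left(X \right)} = 2 + X$
$c{\left(s \right)} = - 6 s$
$G = 260534$ ($G = 205379 - -55155 = 205379 + 55155 = 260534$)
$W{\left(M,x \right)} = \frac{1}{394}$
$W{\left(-152,c{\left(f{\left(0 \right)} \right)} \right)} + G = \frac{1}{394} + 260534 = \frac{102650397}{394}$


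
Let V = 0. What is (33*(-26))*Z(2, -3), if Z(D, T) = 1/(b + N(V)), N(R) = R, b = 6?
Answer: -143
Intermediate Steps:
Z(D, T) = 1/6 (Z(D, T) = 1/(6 + 0) = 1/6)
(33*(-26))*Z(2, -3) = (33*(-26))*(1/6) = -858*1/6 = -143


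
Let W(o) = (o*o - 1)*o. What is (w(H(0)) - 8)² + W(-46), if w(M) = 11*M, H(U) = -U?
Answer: -97226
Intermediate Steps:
W(o) = o*(-1 + o²) (W(o) = (o² - 1)*o = (-1 + o²)*o = o*(-1 + o²))
(w(H(0)) - 8)² + W(-46) = (11*(-1*0) - 8)² + ((-46)³ - 1*(-46)) = (11*0 - 8)² + (-97336 + 46) = (0 - 8)² - 97290 = (-8)² - 97290 = 64 - 97290 = -97226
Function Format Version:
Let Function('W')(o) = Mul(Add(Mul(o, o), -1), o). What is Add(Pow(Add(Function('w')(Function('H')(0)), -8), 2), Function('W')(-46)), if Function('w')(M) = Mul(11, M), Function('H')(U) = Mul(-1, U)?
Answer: -97226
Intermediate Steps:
Function('W')(o) = Mul(o, Add(-1, Pow(o, 2))) (Function('W')(o) = Mul(Add(Pow(o, 2), -1), o) = Mul(Add(-1, Pow(o, 2)), o) = Mul(o, Add(-1, Pow(o, 2))))
Add(Pow(Add(Function('w')(Function('H')(0)), -8), 2), Function('W')(-46)) = Add(Pow(Add(Mul(11, Mul(-1, 0)), -8), 2), Add(Pow(-46, 3), Mul(-1, -46))) = Add(Pow(Add(Mul(11, 0), -8), 2), Add(-97336, 46)) = Add(Pow(Add(0, -8), 2), -97290) = Add(Pow(-8, 2), -97290) = Add(64, -97290) = -97226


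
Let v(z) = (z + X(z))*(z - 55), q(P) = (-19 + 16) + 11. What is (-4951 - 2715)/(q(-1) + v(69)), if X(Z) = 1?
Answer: -3833/494 ≈ -7.7591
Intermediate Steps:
q(P) = 8 (q(P) = -3 + 11 = 8)
v(z) = (1 + z)*(-55 + z) (v(z) = (z + 1)*(z - 55) = (1 + z)*(-55 + z))
(-4951 - 2715)/(q(-1) + v(69)) = (-4951 - 2715)/(8 + (-55 + 69**2 - 54*69)) = -7666/(8 + (-55 + 4761 - 3726)) = -7666/(8 + 980) = -7666/988 = -7666*1/988 = -3833/494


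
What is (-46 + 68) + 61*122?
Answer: 7464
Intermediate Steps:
(-46 + 68) + 61*122 = 22 + 7442 = 7464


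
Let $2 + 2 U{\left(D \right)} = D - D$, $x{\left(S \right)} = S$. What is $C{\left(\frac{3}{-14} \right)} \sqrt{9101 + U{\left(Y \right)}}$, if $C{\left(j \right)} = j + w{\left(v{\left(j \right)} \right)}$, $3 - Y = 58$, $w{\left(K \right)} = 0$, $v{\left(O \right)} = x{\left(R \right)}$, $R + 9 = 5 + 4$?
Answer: $- \frac{15 \sqrt{91}}{7} \approx -20.442$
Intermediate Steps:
$R = 0$ ($R = -9 + \left(5 + 4\right) = -9 + 9 = 0$)
$v{\left(O \right)} = 0$
$Y = -55$ ($Y = 3 - 58 = -55$)
$U{\left(D \right)} = -1$ ($U{\left(D \right)} = -1 + \frac{D - D}{2} = -1 + \frac{1}{2} \cdot 0 = -1 + 0 = -1$)
$C{\left(j \right)} = j$ ($C{\left(j \right)} = j + 0 = j$)
$C{\left(\frac{3}{-14} \right)} \sqrt{9101 + U{\left(Y \right)}} = \frac{3}{-14} \sqrt{9101 - 1} = 3 \left(- \frac{1}{14}\right) \sqrt{9100} = - \frac{3 \cdot 10 \sqrt{91}}{14} = - \frac{15 \sqrt{91}}{7}$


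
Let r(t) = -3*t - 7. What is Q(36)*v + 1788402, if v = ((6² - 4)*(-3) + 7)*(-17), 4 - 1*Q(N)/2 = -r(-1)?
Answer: 1788402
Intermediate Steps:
r(t) = -7 - 3*t
Q(N) = 0 (Q(N) = 8 - (-2)*(-7 - 3*(-1)) = 8 - (-2)*(-7 + 3) = 8 - (-2)*(-4) = 8 - 2*4 = 8 - 8 = 0)
v = 1513 (v = ((36 - 4)*(-3) + 7)*(-17) = (32*(-3) + 7)*(-17) = (-96 + 7)*(-17) = -89*(-17) = 1513)
Q(36)*v + 1788402 = 0*1513 + 1788402 = 0 + 1788402 = 1788402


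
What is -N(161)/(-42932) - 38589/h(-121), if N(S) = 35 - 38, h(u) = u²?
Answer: -1656746871/628567412 ≈ -2.6357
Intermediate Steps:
N(S) = -3
-N(161)/(-42932) - 38589/h(-121) = -1*(-3)/(-42932) - 38589/((-121)²) = 3*(-1/42932) - 38589/14641 = -3/42932 - 38589*1/14641 = -3/42932 - 38589/14641 = -1656746871/628567412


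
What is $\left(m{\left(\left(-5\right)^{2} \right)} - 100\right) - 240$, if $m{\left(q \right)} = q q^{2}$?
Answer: $15285$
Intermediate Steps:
$m{\left(q \right)} = q^{3}$
$\left(m{\left(\left(-5\right)^{2} \right)} - 100\right) - 240 = \left(\left(\left(-5\right)^{2}\right)^{3} - 100\right) - 240 = \left(25^{3} - 100\right) - 240 = \left(15625 - 100\right) - 240 = 15525 - 240 = 15285$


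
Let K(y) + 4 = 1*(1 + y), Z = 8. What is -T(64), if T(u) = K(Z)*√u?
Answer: -40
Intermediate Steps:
K(y) = -3 + y (K(y) = -4 + 1*(1 + y) = -4 + (1 + y) = -3 + y)
T(u) = 5*√u (T(u) = (-3 + 8)*√u = 5*√u)
-T(64) = -5*√64 = -5*8 = -1*40 = -40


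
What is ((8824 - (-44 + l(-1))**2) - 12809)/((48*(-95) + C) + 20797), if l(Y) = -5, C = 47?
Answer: -3193/8142 ≈ -0.39216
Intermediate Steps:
((8824 - (-44 + l(-1))**2) - 12809)/((48*(-95) + C) + 20797) = ((8824 - (-44 - 5)**2) - 12809)/((48*(-95) + 47) + 20797) = ((8824 - 1*(-49)**2) - 12809)/((-4560 + 47) + 20797) = ((8824 - 1*2401) - 12809)/(-4513 + 20797) = ((8824 - 2401) - 12809)/16284 = (6423 - 12809)*(1/16284) = -6386*1/16284 = -3193/8142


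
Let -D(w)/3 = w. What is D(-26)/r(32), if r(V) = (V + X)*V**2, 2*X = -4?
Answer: 13/5120 ≈ 0.0025391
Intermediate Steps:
X = -2 (X = (1/2)*(-4) = -2)
D(w) = -3*w
r(V) = V**2*(-2 + V) (r(V) = (V - 2)*V**2 = (-2 + V)*V**2 = V**2*(-2 + V))
D(-26)/r(32) = (-3*(-26))/((32**2*(-2 + 32))) = 78/((1024*30)) = 78/30720 = 78*(1/30720) = 13/5120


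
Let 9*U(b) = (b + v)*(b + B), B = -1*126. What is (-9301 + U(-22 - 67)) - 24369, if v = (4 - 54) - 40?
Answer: -264545/9 ≈ -29394.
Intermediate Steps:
B = -126
v = -90 (v = -50 - 40 = -90)
U(b) = (-126 + b)*(-90 + b)/9 (U(b) = ((b - 90)*(b - 126))/9 = ((-90 + b)*(-126 + b))/9 = ((-126 + b)*(-90 + b))/9 = (-126 + b)*(-90 + b)/9)
(-9301 + U(-22 - 67)) - 24369 = (-9301 + (1260 - 24*(-22 - 67) + (-22 - 67)**2/9)) - 24369 = (-9301 + (1260 - 24*(-89) + (1/9)*(-89)**2)) - 24369 = (-9301 + (1260 + 2136 + (1/9)*7921)) - 24369 = (-9301 + (1260 + 2136 + 7921/9)) - 24369 = (-9301 + 38485/9) - 24369 = -45224/9 - 24369 = -264545/9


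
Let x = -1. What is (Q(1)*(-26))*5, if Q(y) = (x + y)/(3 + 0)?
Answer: 0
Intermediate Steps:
Q(y) = -⅓ + y/3 (Q(y) = (-1 + y)/(3 + 0) = (-1 + y)/3 = (-1 + y)*(⅓) = -⅓ + y/3)
(Q(1)*(-26))*5 = ((-⅓ + (⅓)*1)*(-26))*5 = ((-⅓ + ⅓)*(-26))*5 = (0*(-26))*5 = 0*5 = 0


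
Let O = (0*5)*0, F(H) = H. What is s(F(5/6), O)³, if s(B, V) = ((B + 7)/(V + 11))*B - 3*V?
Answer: 12977875/62099136 ≈ 0.20899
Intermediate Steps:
O = 0 (O = 0*0 = 0)
s(B, V) = -3*V + B*(7 + B)/(11 + V) (s(B, V) = ((7 + B)/(11 + V))*B - 3*V = B*(7 + B)/(11 + V) - 3*V = -3*V + B*(7 + B)/(11 + V))
s(F(5/6), O)³ = (((5/6)² - 33*0 - 3*0² + 7*(5/6))/(11 + 0))³ = (((5*(⅙))² + 0 - 3*0 + 7*(5*(⅙)))/11)³ = (((⅚)² + 0 + 0 + 7*(⅚))/11)³ = ((25/36 + 0 + 0 + 35/6)/11)³ = ((1/11)*(235/36))³ = (235/396)³ = 12977875/62099136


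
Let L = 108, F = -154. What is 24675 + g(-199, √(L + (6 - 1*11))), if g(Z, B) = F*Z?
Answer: 55321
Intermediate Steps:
g(Z, B) = -154*Z
24675 + g(-199, √(L + (6 - 1*11))) = 24675 - 154*(-199) = 24675 + 30646 = 55321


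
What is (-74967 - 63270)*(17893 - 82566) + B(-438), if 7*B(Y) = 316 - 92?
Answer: 8940201533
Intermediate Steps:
B(Y) = 32 (B(Y) = (316 - 92)/7 = (1/7)*224 = 32)
(-74967 - 63270)*(17893 - 82566) + B(-438) = (-74967 - 63270)*(17893 - 82566) + 32 = -138237*(-64673) + 32 = 8940201501 + 32 = 8940201533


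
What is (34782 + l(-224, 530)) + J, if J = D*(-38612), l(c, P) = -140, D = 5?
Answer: -158418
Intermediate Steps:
J = -193060 (J = 5*(-38612) = -193060)
(34782 + l(-224, 530)) + J = (34782 - 140) - 193060 = 34642 - 193060 = -158418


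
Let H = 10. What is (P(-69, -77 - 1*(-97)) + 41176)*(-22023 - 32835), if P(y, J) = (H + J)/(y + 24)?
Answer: -2258796436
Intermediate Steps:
P(y, J) = (10 + J)/(24 + y) (P(y, J) = (10 + J)/(y + 24) = (10 + J)/(24 + y))
(P(-69, -77 - 1*(-97)) + 41176)*(-22023 - 32835) = ((10 + (-77 - 1*(-97)))/(24 - 69) + 41176)*(-22023 - 32835) = ((10 + (-77 + 97))/(-45) + 41176)*(-54858) = (-(10 + 20)/45 + 41176)*(-54858) = (-1/45*30 + 41176)*(-54858) = (-⅔ + 41176)*(-54858) = (123526/3)*(-54858) = -2258796436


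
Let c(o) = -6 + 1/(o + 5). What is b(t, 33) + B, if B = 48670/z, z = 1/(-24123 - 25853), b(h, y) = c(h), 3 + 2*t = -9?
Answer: -2432331927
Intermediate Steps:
t = -6 (t = -3/2 + (½)*(-9) = -3/2 - 9/2 = -6)
c(o) = -6 + 1/(5 + o)
b(h, y) = (-29 - 6*h)/(5 + h)
z = -1/49976 (z = 1/(-49976) = -1/49976 ≈ -2.0010e-5)
B = -2432331920 (B = 48670/(-1/49976) = 48670*(-49976) = -2432331920)
b(t, 33) + B = (-29 - 6*(-6))/(5 - 6) - 2432331920 = (-29 + 36)/(-1) - 2432331920 = -1*7 - 2432331920 = -7 - 2432331920 = -2432331927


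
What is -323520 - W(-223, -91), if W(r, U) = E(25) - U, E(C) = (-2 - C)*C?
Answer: -322936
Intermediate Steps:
E(C) = C*(-2 - C)
W(r, U) = -675 - U (W(r, U) = -1*25*(2 + 25) - U = -1*25*27 - U = -675 - U)
-323520 - W(-223, -91) = -323520 - (-675 - 1*(-91)) = -323520 - (-675 + 91) = -323520 - 1*(-584) = -323520 + 584 = -322936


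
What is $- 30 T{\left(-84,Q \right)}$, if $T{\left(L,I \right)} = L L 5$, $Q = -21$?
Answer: $-1058400$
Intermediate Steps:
$T{\left(L,I \right)} = 5 L^{2}$ ($T{\left(L,I \right)} = L^{2} \cdot 5 = 5 L^{2}$)
$- 30 T{\left(-84,Q \right)} = - 30 \cdot 5 \left(-84\right)^{2} = - 30 \cdot 5 \cdot 7056 = \left(-30\right) 35280 = -1058400$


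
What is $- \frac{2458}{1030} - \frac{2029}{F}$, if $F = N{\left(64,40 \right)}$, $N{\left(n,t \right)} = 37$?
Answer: $- \frac{1090408}{19055} \approx -57.224$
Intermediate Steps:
$F = 37$
$- \frac{2458}{1030} - \frac{2029}{F} = - \frac{2458}{1030} - \frac{2029}{37} = \left(-2458\right) \frac{1}{1030} - \frac{2029}{37} = - \frac{1229}{515} - \frac{2029}{37} = - \frac{1090408}{19055}$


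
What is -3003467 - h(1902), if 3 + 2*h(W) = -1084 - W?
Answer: -6003945/2 ≈ -3.0020e+6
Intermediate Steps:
h(W) = -1087/2 - W/2 (h(W) = -3/2 + (-1084 - W)/2 = -3/2 + (-542 - W/2) = -1087/2 - W/2)
-3003467 - h(1902) = -3003467 - (-1087/2 - 1/2*1902) = -3003467 - (-1087/2 - 951) = -3003467 - 1*(-2989/2) = -3003467 + 2989/2 = -6003945/2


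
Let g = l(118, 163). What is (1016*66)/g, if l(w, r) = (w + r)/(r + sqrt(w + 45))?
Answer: 10930128/281 + 67056*sqrt(163)/281 ≈ 41944.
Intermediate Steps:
l(w, r) = (r + w)/(r + sqrt(45 + w))
g = 281/(163 + sqrt(163)) (g = (163 + 118)/(163 + sqrt(45 + 118)) = 281/(163 + sqrt(163)) ≈ 1.5987)
(1016*66)/g = (1016*66)/(281/162 - 281*sqrt(163)/26406) = 67056/(281/162 - 281*sqrt(163)/26406)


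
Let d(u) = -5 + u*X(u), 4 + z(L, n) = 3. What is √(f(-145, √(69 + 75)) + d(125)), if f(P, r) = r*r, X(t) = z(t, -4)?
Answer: √14 ≈ 3.7417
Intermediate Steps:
z(L, n) = -1 (z(L, n) = -4 + 3 = -1)
X(t) = -1
f(P, r) = r²
d(u) = -5 - u (d(u) = -5 + u*(-1) = -5 - u)
√(f(-145, √(69 + 75)) + d(125)) = √((√(69 + 75))² + (-5 - 1*125)) = √((√144)² + (-5 - 125)) = √(12² - 130) = √(144 - 130) = √14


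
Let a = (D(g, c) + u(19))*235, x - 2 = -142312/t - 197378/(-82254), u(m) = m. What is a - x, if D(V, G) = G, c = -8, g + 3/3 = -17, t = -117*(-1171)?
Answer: 4848909338696/1878228963 ≈ 2581.6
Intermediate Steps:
t = 137007
g = -18 (g = -1 - 17 = -18)
x = 6312530659/1878228963 (x = 2 + (-142312/137007 - 197378/(-82254)) = 2 + (-142312*1/137007 - 197378*(-1/82254)) = 2 + (-142312/137007 + 98689/41127) = 2 + 2556072733/1878228963 = 6312530659/1878228963 ≈ 3.3609)
a = 2585 (a = (-8 + 19)*235 = 11*235 = 2585)
a - x = 2585 - 1*6312530659/1878228963 = 2585 - 6312530659/1878228963 = 4848909338696/1878228963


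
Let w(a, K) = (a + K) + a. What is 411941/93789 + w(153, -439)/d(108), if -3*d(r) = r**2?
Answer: 179344505/40516848 ≈ 4.4264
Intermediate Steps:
w(a, K) = K + 2*a (w(a, K) = (K + a) + a = K + 2*a)
d(r) = -r**2/3
411941/93789 + w(153, -439)/d(108) = 411941/93789 + (-439 + 2*153)/((-1/3*108**2)) = 411941*(1/93789) + (-439 + 306)/((-1/3*11664)) = 411941/93789 - 133/(-3888) = 411941/93789 - 133*(-1/3888) = 411941/93789 + 133/3888 = 179344505/40516848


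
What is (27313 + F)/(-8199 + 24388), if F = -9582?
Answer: 17731/16189 ≈ 1.0952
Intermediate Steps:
(27313 + F)/(-8199 + 24388) = (27313 - 9582)/(-8199 + 24388) = 17731/16189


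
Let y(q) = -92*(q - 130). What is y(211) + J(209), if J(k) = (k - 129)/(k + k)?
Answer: -1557428/209 ≈ -7451.8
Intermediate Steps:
J(k) = (-129 + k)/(2*k) (J(k) = (-129 + k)/((2*k)) = (-129 + k)*(1/(2*k)) = (-129 + k)/(2*k))
y(q) = 11960 - 92*q (y(q) = -92*(-130 + q) = 11960 - 92*q)
y(211) + J(209) = (11960 - 92*211) + (½)*(-129 + 209)/209 = (11960 - 19412) + (½)*(1/209)*80 = -7452 + 40/209 = -1557428/209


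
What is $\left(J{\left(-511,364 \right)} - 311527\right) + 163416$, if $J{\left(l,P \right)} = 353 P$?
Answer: $-19619$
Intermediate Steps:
$\left(J{\left(-511,364 \right)} - 311527\right) + 163416 = \left(353 \cdot 364 - 311527\right) + 163416 = \left(128492 - 311527\right) + 163416 = -183035 + 163416 = -19619$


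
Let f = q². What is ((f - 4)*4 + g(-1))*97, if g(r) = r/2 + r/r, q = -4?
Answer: 9409/2 ≈ 4704.5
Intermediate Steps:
g(r) = 1 + r/2 (g(r) = r*(½) + 1 = r/2 + 1 = 1 + r/2)
f = 16 (f = (-4)² = 16)
((f - 4)*4 + g(-1))*97 = ((16 - 4)*4 + (1 + (½)*(-1)))*97 = (12*4 + (1 - ½))*97 = (48 + ½)*97 = (97/2)*97 = 9409/2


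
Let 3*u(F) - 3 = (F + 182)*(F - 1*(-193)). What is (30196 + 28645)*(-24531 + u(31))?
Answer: -507562466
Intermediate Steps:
u(F) = 1 + (182 + F)*(193 + F)/3 (u(F) = 1 + ((F + 182)*(F - 1*(-193)))/3 = 1 + ((182 + F)*(F + 193))/3 = 1 + ((182 + F)*(193 + F))/3 = 1 + (182 + F)*(193 + F)/3)
(30196 + 28645)*(-24531 + u(31)) = (30196 + 28645)*(-24531 + (35129/3 + 125*31 + (⅓)*31²)) = 58841*(-24531 + (35129/3 + 3875 + (⅓)*961)) = 58841*(-24531 + (35129/3 + 3875 + 961/3)) = 58841*(-24531 + 15905) = 58841*(-8626) = -507562466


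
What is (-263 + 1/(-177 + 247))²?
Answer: 338891281/4900 ≈ 69162.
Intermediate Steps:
(-263 + 1/(-177 + 247))² = (-263 + 1/70)² = (-18409/70)² = 338891281/4900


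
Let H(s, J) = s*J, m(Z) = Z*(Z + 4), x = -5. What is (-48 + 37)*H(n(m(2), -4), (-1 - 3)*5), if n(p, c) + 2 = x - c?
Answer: -660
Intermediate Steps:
m(Z) = Z*(4 + Z)
n(p, c) = -7 - c (n(p, c) = -2 + (-5 - c) = -7 - c)
H(s, J) = J*s
(-48 + 37)*H(n(m(2), -4), (-1 - 3)*5) = (-48 + 37)*(((-1 - 3)*5)*(-7 - 1*(-4))) = -11*(-4*5)*(-7 + 4) = -(-220)*(-3) = -11*60 = -660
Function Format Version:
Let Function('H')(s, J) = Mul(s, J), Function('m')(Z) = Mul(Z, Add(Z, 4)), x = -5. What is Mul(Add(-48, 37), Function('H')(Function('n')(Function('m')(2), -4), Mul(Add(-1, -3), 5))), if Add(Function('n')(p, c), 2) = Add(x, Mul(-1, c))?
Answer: -660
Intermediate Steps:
Function('m')(Z) = Mul(Z, Add(4, Z))
Function('n')(p, c) = Add(-7, Mul(-1, c)) (Function('n')(p, c) = Add(-2, Add(-5, Mul(-1, c))) = Add(-7, Mul(-1, c)))
Function('H')(s, J) = Mul(J, s)
Mul(Add(-48, 37), Function('H')(Function('n')(Function('m')(2), -4), Mul(Add(-1, -3), 5))) = Mul(Add(-48, 37), Mul(Mul(Add(-1, -3), 5), Add(-7, Mul(-1, -4)))) = Mul(-11, Mul(Mul(-4, 5), Add(-7, 4))) = Mul(-11, Mul(-20, -3)) = Mul(-11, 60) = -660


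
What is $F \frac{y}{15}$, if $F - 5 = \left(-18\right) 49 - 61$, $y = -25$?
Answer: $\frac{4690}{3} \approx 1563.3$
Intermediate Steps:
$F = -938$ ($F = 5 - 943 = -938$)
$F \frac{y}{15} = - 938 \left(- \frac{25}{15}\right) = - 938 \left(\left(-25\right) \frac{1}{15}\right) = \left(-938\right) \left(- \frac{5}{3}\right) = \frac{4690}{3}$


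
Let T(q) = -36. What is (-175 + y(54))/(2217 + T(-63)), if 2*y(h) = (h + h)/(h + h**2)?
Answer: -3208/39985 ≈ -0.080230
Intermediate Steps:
y(h) = h/(h + h**2) (y(h) = ((h + h)/(h + h**2))/2 = ((2*h)/(h + h**2))/2 = (2*h/(h + h**2))/2 = h/(h + h**2))
(-175 + y(54))/(2217 + T(-63)) = (-175 + 1/(1 + 54))/(2217 - 36) = (-175 + 1/55)/2181 = (-175 + 1/55)*(1/2181) = -9624/55*1/2181 = -3208/39985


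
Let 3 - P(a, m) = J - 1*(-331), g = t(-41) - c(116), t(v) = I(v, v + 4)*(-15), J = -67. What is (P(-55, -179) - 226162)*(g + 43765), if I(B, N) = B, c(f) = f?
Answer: -10022387672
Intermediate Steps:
t(v) = -15*v (t(v) = v*(-15) = -15*v)
g = 499 (g = -15*(-41) - 1*116 = 615 - 116 = 499)
P(a, m) = -261 (P(a, m) = 3 - (-67 - 1*(-331)) = 3 - (-67 + 331) = 3 - 1*264 = 3 - 264 = -261)
(P(-55, -179) - 226162)*(g + 43765) = (-261 - 226162)*(499 + 43765) = -226423*44264 = -10022387672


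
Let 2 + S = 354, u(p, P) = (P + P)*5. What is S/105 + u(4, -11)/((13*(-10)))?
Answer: 5731/1365 ≈ 4.1985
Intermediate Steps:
u(p, P) = 10*P (u(p, P) = (2*P)*5 = 10*P)
S = 352 (S = -2 + 354 = 352)
S/105 + u(4, -11)/((13*(-10))) = 352/105 + (10*(-11))/((13*(-10))) = 352*(1/105) - 110/(-130) = 352/105 - 110*(-1/130) = 352/105 + 11/13 = 5731/1365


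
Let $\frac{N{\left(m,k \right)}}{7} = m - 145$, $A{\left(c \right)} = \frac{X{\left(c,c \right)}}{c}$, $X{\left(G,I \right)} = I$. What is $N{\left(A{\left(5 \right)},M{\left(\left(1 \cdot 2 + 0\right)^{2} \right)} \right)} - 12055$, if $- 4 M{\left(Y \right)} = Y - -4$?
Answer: $-13063$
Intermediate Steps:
$A{\left(c \right)} = 1$ ($A{\left(c \right)} = \frac{c}{c} = 1$)
$M{\left(Y \right)} = -1 - \frac{Y}{4}$ ($M{\left(Y \right)} = - \frac{Y - -4}{4} = - \frac{Y + 4}{4} = - \frac{4 + Y}{4} = -1 - \frac{Y}{4}$)
$N{\left(m,k \right)} = -1015 + 7 m$ ($N{\left(m,k \right)} = 7 \left(m - 145\right) = 7 \left(-145 + m\right) = -1015 + 7 m$)
$N{\left(A{\left(5 \right)},M{\left(\left(1 \cdot 2 + 0\right)^{2} \right)} \right)} - 12055 = \left(-1015 + 7 \cdot 1\right) - 12055 = \left(-1015 + 7\right) - 12055 = -1008 - 12055 = -13063$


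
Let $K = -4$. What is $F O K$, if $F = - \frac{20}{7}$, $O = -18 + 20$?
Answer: $\frac{160}{7} \approx 22.857$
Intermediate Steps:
$O = 2$
$F = - \frac{20}{7}$ ($F = \left(-20\right) \frac{1}{7} = - \frac{20}{7} \approx -2.8571$)
$F O K = \left(- \frac{20}{7}\right) 2 \left(-4\right) = \left(- \frac{40}{7}\right) \left(-4\right) = \frac{160}{7}$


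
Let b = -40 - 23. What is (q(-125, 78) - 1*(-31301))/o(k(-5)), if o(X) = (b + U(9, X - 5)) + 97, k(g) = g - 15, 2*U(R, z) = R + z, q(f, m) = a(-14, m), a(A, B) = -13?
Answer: 15644/13 ≈ 1203.4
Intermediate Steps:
q(f, m) = -13
U(R, z) = R/2 + z/2 (U(R, z) = (R + z)/2 = R/2 + z/2)
k(g) = -15 + g
b = -63
o(X) = 36 + X/2 (o(X) = (-63 + ((½)*9 + (X - 5)/2)) + 97 = (-63 + (9/2 + (-5 + X)/2)) + 97 = (-63 + (9/2 + (-5/2 + X/2))) + 97 = (-63 + (2 + X/2)) + 97 = (-61 + X/2) + 97 = 36 + X/2)
(q(-125, 78) - 1*(-31301))/o(k(-5)) = (-13 - 1*(-31301))/(36 + (-15 - 5)/2) = (-13 + 31301)/(36 + (½)*(-20)) = 31288/(36 - 10) = 31288/26 = 31288*(1/26) = 15644/13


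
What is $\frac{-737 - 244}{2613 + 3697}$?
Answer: $- \frac{981}{6310} \approx -0.15547$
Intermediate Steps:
$\frac{-737 - 244}{2613 + 3697} = - \frac{981}{6310}$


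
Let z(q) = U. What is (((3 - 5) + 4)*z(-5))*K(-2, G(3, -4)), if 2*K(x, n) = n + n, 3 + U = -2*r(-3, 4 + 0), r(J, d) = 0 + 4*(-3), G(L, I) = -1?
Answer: -42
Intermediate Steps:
r(J, d) = -12 (r(J, d) = 0 - 12 = -12)
U = 21 (U = -3 - 2*(-12) = -3 + 24 = 21)
z(q) = 21
K(x, n) = n (K(x, n) = (n + n)/2 = (2*n)/2 = n)
(((3 - 5) + 4)*z(-5))*K(-2, G(3, -4)) = (((3 - 5) + 4)*21)*(-1) = ((-2 + 4)*21)*(-1) = (2*21)*(-1) = 42*(-1) = -42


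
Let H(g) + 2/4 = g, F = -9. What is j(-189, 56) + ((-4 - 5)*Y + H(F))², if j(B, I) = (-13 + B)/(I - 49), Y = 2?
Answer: 20367/28 ≈ 727.39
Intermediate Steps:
j(B, I) = (-13 + B)/(-49 + I)
H(g) = -½ + g
j(-189, 56) + ((-4 - 5)*Y + H(F))² = (-13 - 189)/(-49 + 56) + ((-4 - 5)*2 + (-½ - 9))² = -202/7 + (-9*2 - 19/2)² = (⅐)*(-202) + (-18 - 19/2)² = -202/7 + (-55/2)² = -202/7 + 3025/4 = 20367/28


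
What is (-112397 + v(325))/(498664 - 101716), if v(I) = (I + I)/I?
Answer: -37465/132316 ≈ -0.28315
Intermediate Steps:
v(I) = 2 (v(I) = (2*I)/I = 2)
(-112397 + v(325))/(498664 - 101716) = (-112397 + 2)/(498664 - 101716) = -112395/396948 = -112395*1/396948 = -37465/132316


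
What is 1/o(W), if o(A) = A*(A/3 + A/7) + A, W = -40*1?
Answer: 21/15160 ≈ 0.0013852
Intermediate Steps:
W = -40
o(A) = A + 10*A²/21 (o(A) = A*(A*(⅓) + A*(⅐)) + A = A*(A/3 + A/7) + A = A*(10*A/21) + A = 10*A²/21 + A = A + 10*A²/21)
1/o(W) = 1/((1/21)*(-40)*(21 + 10*(-40))) = 1/((1/21)*(-40)*(21 - 400)) = 1/((1/21)*(-40)*(-379)) = 1/(15160/21) = 21/15160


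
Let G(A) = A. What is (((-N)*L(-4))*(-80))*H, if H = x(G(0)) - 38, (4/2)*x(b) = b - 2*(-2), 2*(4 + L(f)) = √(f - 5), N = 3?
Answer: 34560 - 12960*I ≈ 34560.0 - 12960.0*I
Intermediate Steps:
L(f) = -4 + √(-5 + f)/2 (L(f) = -4 + √(f - 5)/2 = -4 + √(-5 + f)/2)
x(b) = 2 + b/2 (x(b) = (b - 2*(-2))/2 = (b + 4)/2 = (4 + b)/2 = 2 + b/2)
H = -36 (H = (2 + (½)*0) - 38 = (2 + 0) - 38 = 2 - 38 = -36)
(((-N)*L(-4))*(-80))*H = (((-1*3)*(-4 + √(-5 - 4)/2))*(-80))*(-36) = (-3*(-4 + √(-9)/2)*(-80))*(-36) = (-3*(-4 + (3*I)/2)*(-80))*(-36) = (-3*(-4 + 3*I/2)*(-80))*(-36) = ((12 - 9*I/2)*(-80))*(-36) = (-960 + 360*I)*(-36) = 34560 - 12960*I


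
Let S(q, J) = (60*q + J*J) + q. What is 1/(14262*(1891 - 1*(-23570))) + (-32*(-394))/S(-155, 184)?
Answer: 4578277275857/8860607805582 ≈ 0.51670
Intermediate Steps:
S(q, J) = J² + 61*q (S(q, J) = (60*q + J²) + q = (J² + 60*q) + q = J² + 61*q)
1/(14262*(1891 - 1*(-23570))) + (-32*(-394))/S(-155, 184) = 1/(14262*(1891 - 1*(-23570))) + (-32*(-394))/(184² + 61*(-155)) = 1/(14262*(1891 + 23570)) + 12608/(33856 - 9455) = (1/14262)/25461 + 12608/24401 = (1/14262)*(1/25461) + 12608*(1/24401) = 1/363124782 + 12608/24401 = 4578277275857/8860607805582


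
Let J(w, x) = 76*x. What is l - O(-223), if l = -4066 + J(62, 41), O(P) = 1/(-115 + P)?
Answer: -321099/338 ≈ -950.00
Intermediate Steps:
l = -950 (l = -4066 + 76*41 = -4066 + 3116 = -950)
l - O(-223) = -950 - 1/(-115 - 223) = -950 - 1/(-338) = -950 - 1*(-1/338) = -950 + 1/338 = -321099/338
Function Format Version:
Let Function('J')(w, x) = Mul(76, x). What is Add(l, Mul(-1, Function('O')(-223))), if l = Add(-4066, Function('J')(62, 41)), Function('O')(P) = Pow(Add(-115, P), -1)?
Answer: Rational(-321099, 338) ≈ -950.00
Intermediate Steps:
l = -950 (l = Add(-4066, Mul(76, 41)) = Add(-4066, 3116) = -950)
Add(l, Mul(-1, Function('O')(-223))) = Add(-950, Mul(-1, Pow(Add(-115, -223), -1))) = Add(-950, Mul(-1, Pow(-338, -1))) = Add(-950, Mul(-1, Rational(-1, 338))) = Add(-950, Rational(1, 338)) = Rational(-321099, 338)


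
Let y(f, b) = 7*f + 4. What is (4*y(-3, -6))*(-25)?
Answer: 1700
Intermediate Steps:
y(f, b) = 4 + 7*f
(4*y(-3, -6))*(-25) = (4*(4 + 7*(-3)))*(-25) = (4*(4 - 21))*(-25) = (4*(-17))*(-25) = -68*(-25) = 1700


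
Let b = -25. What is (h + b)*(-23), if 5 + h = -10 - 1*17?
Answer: 1311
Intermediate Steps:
h = -32 (h = -5 + (-10 - 1*17) = -5 + (-10 - 17) = -5 - 27 = -32)
(h + b)*(-23) = (-32 - 25)*(-23) = -57*(-23) = 1311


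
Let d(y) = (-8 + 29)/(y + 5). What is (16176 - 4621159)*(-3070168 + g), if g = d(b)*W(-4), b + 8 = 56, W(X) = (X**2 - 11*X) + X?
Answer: 749312371238624/53 ≈ 1.4138e+13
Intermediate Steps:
W(X) = X**2 - 10*X
b = 48 (b = -8 + 56 = 48)
d(y) = 21/(5 + y)
g = 1176/53 (g = (21/(5 + 48))*(-4*(-10 - 4)) = (21/53)*(-4*(-14)) = (21*(1/53))*56 = (21/53)*56 = 1176/53 ≈ 22.189)
(16176 - 4621159)*(-3070168 + g) = (16176 - 4621159)*(-3070168 + 1176/53) = -4604983*(-162717728/53) = 749312371238624/53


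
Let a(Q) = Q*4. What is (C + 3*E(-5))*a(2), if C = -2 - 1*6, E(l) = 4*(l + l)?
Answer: -1024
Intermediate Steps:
a(Q) = 4*Q
E(l) = 8*l (E(l) = 4*(2*l) = 8*l)
C = -8 (C = -2 - 6 = -8)
(C + 3*E(-5))*a(2) = (-8 + 3*(8*(-5)))*(4*2) = (-8 + 3*(-40))*8 = (-8 - 120)*8 = -128*8 = -1024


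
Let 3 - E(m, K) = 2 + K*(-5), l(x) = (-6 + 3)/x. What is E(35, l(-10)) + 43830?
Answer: 87665/2 ≈ 43833.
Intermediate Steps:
l(x) = -3/x
E(m, K) = 1 + 5*K (E(m, K) = 3 - (2 + K*(-5)) = 3 - (2 - 5*K) = 3 + (-2 + 5*K) = 1 + 5*K)
E(35, l(-10)) + 43830 = (1 + 5*(-3/(-10))) + 43830 = (1 + 5*(-3*(-1/10))) + 43830 = (1 + 5*(3/10)) + 43830 = (1 + 3/2) + 43830 = 5/2 + 43830 = 87665/2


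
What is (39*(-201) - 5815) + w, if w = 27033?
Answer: 13379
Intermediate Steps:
(39*(-201) - 5815) + w = (39*(-201) - 5815) + 27033 = (-7839 - 5815) + 27033 = -13654 + 27033 = 13379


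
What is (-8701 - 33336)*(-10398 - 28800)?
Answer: 1647766326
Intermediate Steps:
(-8701 - 33336)*(-10398 - 28800) = -42037*(-39198) = 1647766326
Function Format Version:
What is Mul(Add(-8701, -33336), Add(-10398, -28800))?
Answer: 1647766326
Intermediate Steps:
Mul(Add(-8701, -33336), Add(-10398, -28800)) = Mul(-42037, -39198) = 1647766326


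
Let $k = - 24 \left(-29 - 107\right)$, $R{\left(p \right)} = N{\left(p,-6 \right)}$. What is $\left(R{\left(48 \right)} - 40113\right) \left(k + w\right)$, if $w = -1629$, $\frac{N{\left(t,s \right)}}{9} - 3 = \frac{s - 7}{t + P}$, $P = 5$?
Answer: $- \frac{3473843625}{53} \approx -6.5544 \cdot 10^{7}$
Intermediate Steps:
$N{\left(t,s \right)} = 27 + \frac{9 \left(-7 + s\right)}{5 + t}$ ($N{\left(t,s \right)} = 27 + 9 \frac{s - 7}{t + 5} = 27 + 9 \frac{-7 + s}{5 + t} = 27 + \frac{9 \left(-7 + s\right)}{5 + t}$)
$R{\left(p \right)} = \frac{9 \left(2 + 3 p\right)}{5 + p}$ ($R{\left(p \right)} = \frac{9 \left(8 - 6 + 3 p\right)}{5 + p} = \frac{9 \left(2 + 3 p\right)}{5 + p}$)
$k = 3264$ ($k = \left(-24\right) \left(-136\right) = 3264$)
$\left(R{\left(48 \right)} - 40113\right) \left(k + w\right) = \left(\frac{9 \left(2 + 3 \cdot 48\right)}{5 + 48} - 40113\right) \left(3264 - 1629\right) = \left(\frac{9 \left(2 + 144\right)}{53} - 40113\right) 1635 = \left(9 \cdot \frac{1}{53} \cdot 146 - 40113\right) 1635 = \left(\frac{1314}{53} - 40113\right) 1635 = \left(- \frac{2124675}{53}\right) 1635 = - \frac{3473843625}{53}$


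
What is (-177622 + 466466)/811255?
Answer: 288844/811255 ≈ 0.35605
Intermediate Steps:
(-177622 + 466466)/811255 = 288844*(1/811255) = 288844/811255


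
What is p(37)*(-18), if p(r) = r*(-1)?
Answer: 666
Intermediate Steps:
p(r) = -r
p(37)*(-18) = -1*37*(-18) = -37*(-18) = 666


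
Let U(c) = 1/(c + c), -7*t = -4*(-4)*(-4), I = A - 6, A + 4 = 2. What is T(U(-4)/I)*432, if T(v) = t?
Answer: 27648/7 ≈ 3949.7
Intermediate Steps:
A = -2 (A = -4 + 2 = -2)
I = -8 (I = -2 - 6 = -8)
t = 64/7 (t = -(-4*(-4))*(-4)/7 = -16*(-4)/7 = -1/7*(-64) = 64/7 ≈ 9.1429)
U(c) = 1/(2*c)
T(v) = 64/7
T(U(-4)/I)*432 = (64/7)*432 = 27648/7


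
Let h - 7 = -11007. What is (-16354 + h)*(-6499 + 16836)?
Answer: -282758298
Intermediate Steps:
h = -11000 (h = 7 - 11007 = -11000)
(-16354 + h)*(-6499 + 16836) = (-16354 - 11000)*(-6499 + 16836) = -27354*10337 = -282758298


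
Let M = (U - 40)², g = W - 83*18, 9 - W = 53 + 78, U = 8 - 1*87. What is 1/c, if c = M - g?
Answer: 1/15777 ≈ 6.3383e-5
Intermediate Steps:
U = -79 (U = 8 - 87 = -79)
W = -122 (W = 9 - (53 + 78) = 9 - 1*131 = 9 - 131 = -122)
g = -1616 (g = -122 - 83*18 = -122 - 1494 = -1616)
M = 14161 (M = (-79 - 40)² = (-119)² = 14161)
c = 15777 (c = 14161 - 1*(-1616) = 14161 + 1616 = 15777)
1/c = 1/15777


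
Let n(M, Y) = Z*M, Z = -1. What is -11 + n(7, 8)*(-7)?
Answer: 38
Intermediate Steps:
n(M, Y) = -M
-11 + n(7, 8)*(-7) = -11 - 1*7*(-7) = -11 - 7*(-7) = -11 + 49 = 38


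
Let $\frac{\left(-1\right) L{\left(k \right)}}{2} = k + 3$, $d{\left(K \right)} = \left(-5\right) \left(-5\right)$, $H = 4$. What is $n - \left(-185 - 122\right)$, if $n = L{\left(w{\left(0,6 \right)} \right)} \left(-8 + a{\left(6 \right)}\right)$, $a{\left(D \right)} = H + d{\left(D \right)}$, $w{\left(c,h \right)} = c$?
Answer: $181$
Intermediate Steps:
$d{\left(K \right)} = 25$
$L{\left(k \right)} = -6 - 2 k$ ($L{\left(k \right)} = - 2 \left(k + 3\right) = - 2 \left(3 + k\right) = -6 - 2 k$)
$a{\left(D \right)} = 29$ ($a{\left(D \right)} = 4 + 25 = 29$)
$n = -126$ ($n = \left(-6 - 0\right) \left(-8 + 29\right) = \left(-6 + 0\right) 21 = \left(-6\right) 21 = -126$)
$n - \left(-185 - 122\right) = -126 - \left(-185 - 122\right) = -126 - -307 = -126 + 307 = 181$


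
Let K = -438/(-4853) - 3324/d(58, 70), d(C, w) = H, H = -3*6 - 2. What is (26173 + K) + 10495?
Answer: 893784053/24265 ≈ 36834.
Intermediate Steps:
H = -20 (H = -18 - 2 = -20)
d(C, w) = -20
K = 4035033/24265 (K = -438/(-4853) - 3324/(-20) = -438*(-1/4853) - 3324*(-1/20) = 438/4853 + 831/5 = 4035033/24265 ≈ 166.29)
(26173 + K) + 10495 = (26173 + 4035033/24265) + 10495 = 639122878/24265 + 10495 = 893784053/24265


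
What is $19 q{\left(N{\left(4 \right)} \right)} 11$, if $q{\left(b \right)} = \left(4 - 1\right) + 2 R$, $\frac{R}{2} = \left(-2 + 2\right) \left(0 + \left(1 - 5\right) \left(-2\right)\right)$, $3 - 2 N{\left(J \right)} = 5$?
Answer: $627$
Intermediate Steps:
$N{\left(J \right)} = -1$ ($N{\left(J \right)} = \frac{3}{2} - \frac{5}{2} = -1$)
$R = 0$ ($R = 2 \left(-2 + 2\right) \left(0 + \left(1 - 5\right) \left(-2\right)\right) = 2 \cdot 0 \left(0 + \left(1 - 5\right) \left(-2\right)\right) = 2 \cdot 0 \left(0 - -8\right) = 2 \cdot 0 \left(0 + 8\right) = 2 \cdot 0 \cdot 8 = 2 \cdot 0 = 0$)
$q{\left(b \right)} = 3$ ($q{\left(b \right)} = \left(4 - 1\right) + 2 \cdot 0 = \left(4 - 1\right) + 0 = 3 + 0 = 3$)
$19 q{\left(N{\left(4 \right)} \right)} 11 = 19 \cdot 3 \cdot 11 = 57 \cdot 11 = 627$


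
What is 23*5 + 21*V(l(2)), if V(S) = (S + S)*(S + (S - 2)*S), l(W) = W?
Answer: 283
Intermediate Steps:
V(S) = 2*S*(S + S*(-2 + S)) (V(S) = (2*S)*(S + (-2 + S)*S) = (2*S)*(S + S*(-2 + S)) = 2*S*(S + S*(-2 + S)))
23*5 + 21*V(l(2)) = 23*5 + 21*(2*2²*(-1 + 2)) = 115 + 21*(2*4*1) = 115 + 21*8 = 115 + 168 = 283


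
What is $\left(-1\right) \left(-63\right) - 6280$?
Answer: $-6217$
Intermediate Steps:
$\left(-1\right) \left(-63\right) - 6280 = 63 - 6280 = -6217$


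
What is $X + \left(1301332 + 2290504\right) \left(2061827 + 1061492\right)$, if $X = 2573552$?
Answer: $11218452197236$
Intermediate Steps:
$X + \left(1301332 + 2290504\right) \left(2061827 + 1061492\right) = 2573552 + \left(1301332 + 2290504\right) \left(2061827 + 1061492\right) = 2573552 + 3591836 \cdot 3123319 = 2573552 + 11218449623684 = 11218452197236$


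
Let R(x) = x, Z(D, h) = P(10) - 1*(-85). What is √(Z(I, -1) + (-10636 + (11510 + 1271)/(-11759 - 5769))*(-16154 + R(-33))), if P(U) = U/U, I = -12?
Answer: √13224504939036482/8764 ≈ 13122.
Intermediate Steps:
P(U) = 1
Z(D, h) = 86 (Z(D, h) = 1 - 1*(-85) = 1 + 85 = 86)
√(Z(I, -1) + (-10636 + (11510 + 1271)/(-11759 - 5769))*(-16154 + R(-33))) = √(86 + (-10636 + (11510 + 1271)/(-11759 - 5769))*(-16154 - 33)) = √(86 + (-10636 + 12781/(-17528))*(-16187)) = √(86 + (-10636 + 12781*(-1/17528))*(-16187)) = √(86 + (-10636 - 12781/17528)*(-16187)) = √(86 - 186440589/17528*(-16187)) = √(86 + 3017913814143/17528) = √(3017915321551/17528) = √13224504939036482/8764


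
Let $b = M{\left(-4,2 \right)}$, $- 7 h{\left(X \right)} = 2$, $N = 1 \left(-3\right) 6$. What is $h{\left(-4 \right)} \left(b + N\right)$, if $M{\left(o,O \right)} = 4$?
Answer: $4$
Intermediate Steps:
$N = -18$ ($N = \left(-3\right) 6 = -18$)
$h{\left(X \right)} = - \frac{2}{7}$ ($h{\left(X \right)} = \left(- \frac{1}{7}\right) 2 = - \frac{2}{7}$)
$b = 4$
$h{\left(-4 \right)} \left(b + N\right) = - \frac{2 \left(4 - 18\right)}{7} = \left(- \frac{2}{7}\right) \left(-14\right) = 4$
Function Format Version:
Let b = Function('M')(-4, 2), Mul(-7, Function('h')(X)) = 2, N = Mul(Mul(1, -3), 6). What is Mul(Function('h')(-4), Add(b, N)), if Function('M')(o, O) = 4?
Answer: 4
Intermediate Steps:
N = -18 (N = Mul(-3, 6) = -18)
Function('h')(X) = Rational(-2, 7) (Function('h')(X) = Mul(Rational(-1, 7), 2) = Rational(-2, 7))
b = 4
Mul(Function('h')(-4), Add(b, N)) = Mul(Rational(-2, 7), Add(4, -18)) = Mul(Rational(-2, 7), -14) = 4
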